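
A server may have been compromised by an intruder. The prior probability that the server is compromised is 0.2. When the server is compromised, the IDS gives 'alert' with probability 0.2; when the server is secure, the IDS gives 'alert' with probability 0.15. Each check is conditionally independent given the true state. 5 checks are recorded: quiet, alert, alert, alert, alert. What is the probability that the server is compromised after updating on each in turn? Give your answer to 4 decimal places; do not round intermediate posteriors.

After 'quiet': P(compromised) = 0.8·0.2000 / (0.8·0.2000 + 0.85·0.8000) ≈ 0.1905
After 'alert': P(compromised) = 0.2·0.1905 / (0.2·0.1905 + 0.15·0.8095) ≈ 0.2388
After 'alert': P(compromised) = 0.2·0.2388 / (0.2·0.2388 + 0.15·0.7612) ≈ 0.2949
After 'alert': P(compromised) = 0.2·0.2949 / (0.2·0.2949 + 0.15·0.7051) ≈ 0.3580
After 'alert': P(compromised) = 0.2·0.3580 / (0.2·0.3580 + 0.15·0.6420) ≈ 0.4265

0.4265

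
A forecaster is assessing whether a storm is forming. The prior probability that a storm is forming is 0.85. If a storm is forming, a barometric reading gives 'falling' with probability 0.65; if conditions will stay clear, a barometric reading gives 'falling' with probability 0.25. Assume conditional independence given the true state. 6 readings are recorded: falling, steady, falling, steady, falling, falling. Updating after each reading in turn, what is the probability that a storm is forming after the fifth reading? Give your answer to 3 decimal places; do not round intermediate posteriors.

0.956

After 'falling': P(storm) = 0.65·0.8500 / (0.65·0.8500 + 0.25·0.1500) ≈ 0.9364
After 'steady': P(storm) = 0.35·0.9364 / (0.35·0.9364 + 0.75·0.0636) ≈ 0.8730
After 'falling': P(storm) = 0.65·0.8730 / (0.65·0.8730 + 0.25·0.1270) ≈ 0.9470
After 'steady': P(storm) = 0.35·0.9470 / (0.35·0.9470 + 0.75·0.0530) ≈ 0.8930
After 'falling': P(storm) = 0.65·0.8930 / (0.65·0.8930 + 0.25·0.1070) ≈ 0.9559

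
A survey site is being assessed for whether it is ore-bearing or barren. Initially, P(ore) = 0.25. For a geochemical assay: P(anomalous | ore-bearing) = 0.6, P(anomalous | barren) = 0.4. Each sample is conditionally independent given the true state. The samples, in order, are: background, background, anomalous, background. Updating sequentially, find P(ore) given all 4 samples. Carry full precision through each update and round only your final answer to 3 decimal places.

Each posterior becomes the prior for the next update.
After 'background': P(ore) = 0.4·0.2500 / (0.4·0.2500 + 0.6·0.7500) ≈ 0.1818
After 'background': P(ore) = 0.4·0.1818 / (0.4·0.1818 + 0.6·0.8182) ≈ 0.1290
After 'anomalous': P(ore) = 0.6·0.1290 / (0.6·0.1290 + 0.4·0.8710) ≈ 0.1818
After 'background': P(ore) = 0.4·0.1818 / (0.4·0.1818 + 0.6·0.8182) ≈ 0.1290

0.129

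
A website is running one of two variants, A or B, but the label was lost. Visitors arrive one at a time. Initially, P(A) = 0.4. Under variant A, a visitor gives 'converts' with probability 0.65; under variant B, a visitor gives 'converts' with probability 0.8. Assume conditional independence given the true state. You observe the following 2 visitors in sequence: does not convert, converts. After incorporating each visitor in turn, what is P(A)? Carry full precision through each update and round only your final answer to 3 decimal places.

After 'does not convert': P(A) = 0.35·0.4000 / (0.35·0.4000 + 0.2·0.6000) ≈ 0.5385
After 'converts': P(A) = 0.65·0.5385 / (0.65·0.5385 + 0.8·0.4615) ≈ 0.4866

0.487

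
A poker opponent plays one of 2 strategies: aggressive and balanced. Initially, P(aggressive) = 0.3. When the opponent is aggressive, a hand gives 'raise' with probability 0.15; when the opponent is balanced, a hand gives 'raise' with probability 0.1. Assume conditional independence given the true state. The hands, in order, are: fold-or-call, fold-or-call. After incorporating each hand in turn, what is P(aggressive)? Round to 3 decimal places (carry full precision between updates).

After 'fold-or-call': P(aggressive) = 0.85·0.3000 / (0.85·0.3000 + 0.9·0.7000) ≈ 0.2881
After 'fold-or-call': P(aggressive) = 0.85·0.2881 / (0.85·0.2881 + 0.9·0.7119) ≈ 0.2766

0.277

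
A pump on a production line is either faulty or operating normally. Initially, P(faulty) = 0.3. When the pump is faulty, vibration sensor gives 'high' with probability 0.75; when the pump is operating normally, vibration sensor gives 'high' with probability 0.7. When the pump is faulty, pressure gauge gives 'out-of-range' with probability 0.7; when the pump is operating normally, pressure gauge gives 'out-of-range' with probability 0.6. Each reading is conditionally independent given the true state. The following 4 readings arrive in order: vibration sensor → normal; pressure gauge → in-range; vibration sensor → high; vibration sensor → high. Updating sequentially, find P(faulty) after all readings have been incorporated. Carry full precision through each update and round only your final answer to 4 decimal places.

Each posterior becomes the prior for the next update.
After vibration sensor='normal': P(faulty) = 0.25·0.3000 / (0.25·0.3000 + 0.3·0.7000) ≈ 0.2632
After pressure gauge='in-range': P(faulty) = 0.3·0.2632 / (0.3·0.2632 + 0.4·0.7368) ≈ 0.2113
After vibration sensor='high': P(faulty) = 0.75·0.2113 / (0.75·0.2113 + 0.7·0.7887) ≈ 0.2230
After vibration sensor='high': P(faulty) = 0.75·0.2230 / (0.75·0.2230 + 0.7·0.7770) ≈ 0.2352

0.2352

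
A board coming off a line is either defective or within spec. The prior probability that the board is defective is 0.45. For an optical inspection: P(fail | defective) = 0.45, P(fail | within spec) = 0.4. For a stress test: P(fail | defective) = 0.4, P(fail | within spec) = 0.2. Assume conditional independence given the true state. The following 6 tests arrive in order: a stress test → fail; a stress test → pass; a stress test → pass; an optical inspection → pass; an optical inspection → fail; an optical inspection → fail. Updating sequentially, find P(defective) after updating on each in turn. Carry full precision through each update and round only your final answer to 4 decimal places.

0.5164

After a stress test='fail': P(defective) = 0.4·0.4500 / (0.4·0.4500 + 0.2·0.5500) ≈ 0.6207
After a stress test='pass': P(defective) = 0.6·0.6207 / (0.6·0.6207 + 0.8·0.3793) ≈ 0.5510
After a stress test='pass': P(defective) = 0.6·0.5510 / (0.6·0.5510 + 0.8·0.4490) ≈ 0.4793
After an optical inspection='pass': P(defective) = 0.55·0.4793 / (0.55·0.4793 + 0.6·0.5207) ≈ 0.4576
After an optical inspection='fail': P(defective) = 0.45·0.4576 / (0.45·0.4576 + 0.4·0.5424) ≈ 0.4870
After an optical inspection='fail': P(defective) = 0.45·0.4870 / (0.45·0.4870 + 0.4·0.5130) ≈ 0.5164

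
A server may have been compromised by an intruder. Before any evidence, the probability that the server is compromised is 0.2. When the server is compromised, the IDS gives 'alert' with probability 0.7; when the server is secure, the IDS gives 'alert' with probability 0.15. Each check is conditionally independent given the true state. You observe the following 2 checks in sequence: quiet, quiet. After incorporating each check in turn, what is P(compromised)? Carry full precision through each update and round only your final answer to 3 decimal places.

After 'quiet': P(compromised) = 0.3·0.2000 / (0.3·0.2000 + 0.85·0.8000) ≈ 0.0811
After 'quiet': P(compromised) = 0.3·0.0811 / (0.3·0.0811 + 0.85·0.9189) ≈ 0.0302

0.030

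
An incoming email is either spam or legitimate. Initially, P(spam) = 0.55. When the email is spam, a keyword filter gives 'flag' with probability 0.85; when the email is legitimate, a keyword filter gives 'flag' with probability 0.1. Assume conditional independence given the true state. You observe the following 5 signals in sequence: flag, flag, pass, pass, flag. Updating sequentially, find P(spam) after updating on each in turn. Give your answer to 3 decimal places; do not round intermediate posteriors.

After 'flag': P(spam) = 0.85·0.5500 / (0.85·0.5500 + 0.1·0.4500) ≈ 0.9122
After 'flag': P(spam) = 0.85·0.9122 / (0.85·0.9122 + 0.1·0.0878) ≈ 0.9888
After 'pass': P(spam) = 0.15·0.9888 / (0.15·0.9888 + 0.9·0.0112) ≈ 0.9364
After 'pass': P(spam) = 0.15·0.9364 / (0.15·0.9364 + 0.9·0.0636) ≈ 0.7104
After 'flag': P(spam) = 0.85·0.7104 / (0.85·0.7104 + 0.1·0.2896) ≈ 0.9542

0.954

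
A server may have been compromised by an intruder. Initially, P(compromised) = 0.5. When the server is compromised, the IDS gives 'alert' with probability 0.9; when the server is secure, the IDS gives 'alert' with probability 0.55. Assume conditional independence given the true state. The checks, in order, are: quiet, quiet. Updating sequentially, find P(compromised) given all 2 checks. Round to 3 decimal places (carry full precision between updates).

Apply Bayes' rule sequentially, carrying P(compromised) forward.
After 'quiet': P(compromised) = 0.1·0.5000 / (0.1·0.5000 + 0.45·0.5000) ≈ 0.1818
After 'quiet': P(compromised) = 0.1·0.1818 / (0.1·0.1818 + 0.45·0.8182) ≈ 0.0471

0.047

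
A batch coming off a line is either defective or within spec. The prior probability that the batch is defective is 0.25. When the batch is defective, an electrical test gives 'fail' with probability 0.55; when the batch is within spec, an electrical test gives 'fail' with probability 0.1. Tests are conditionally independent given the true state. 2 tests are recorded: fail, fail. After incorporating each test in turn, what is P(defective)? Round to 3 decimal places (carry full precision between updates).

Apply Bayes' rule sequentially, carrying P(defective) forward.
After 'fail': P(defective) = 0.55·0.2500 / (0.55·0.2500 + 0.1·0.7500) ≈ 0.6471
After 'fail': P(defective) = 0.55·0.6471 / (0.55·0.6471 + 0.1·0.3529) ≈ 0.9098

0.910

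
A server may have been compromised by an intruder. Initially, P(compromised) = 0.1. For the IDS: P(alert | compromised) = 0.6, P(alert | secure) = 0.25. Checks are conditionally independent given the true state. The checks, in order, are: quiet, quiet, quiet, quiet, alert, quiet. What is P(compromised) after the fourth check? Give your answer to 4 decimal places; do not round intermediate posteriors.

0.0089

After 'quiet': P(compromised) = 0.4·0.1000 / (0.4·0.1000 + 0.75·0.9000) ≈ 0.0559
After 'quiet': P(compromised) = 0.4·0.0559 / (0.4·0.0559 + 0.75·0.9441) ≈ 0.0306
After 'quiet': P(compromised) = 0.4·0.0306 / (0.4·0.0306 + 0.75·0.9694) ≈ 0.0166
After 'quiet': P(compromised) = 0.4·0.0166 / (0.4·0.0166 + 0.75·0.9834) ≈ 0.0089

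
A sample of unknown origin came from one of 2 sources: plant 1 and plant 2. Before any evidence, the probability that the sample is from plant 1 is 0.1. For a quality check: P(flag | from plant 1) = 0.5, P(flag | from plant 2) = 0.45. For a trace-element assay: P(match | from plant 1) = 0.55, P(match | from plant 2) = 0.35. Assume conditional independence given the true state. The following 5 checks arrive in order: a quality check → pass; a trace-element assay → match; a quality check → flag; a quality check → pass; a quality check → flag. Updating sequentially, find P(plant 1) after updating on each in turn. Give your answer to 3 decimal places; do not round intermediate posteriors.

0.151

After a quality check='pass': P(plant 1) = 0.5·0.1000 / (0.5·0.1000 + 0.55·0.9000) ≈ 0.0917
After a trace-element assay='match': P(plant 1) = 0.55·0.0917 / (0.55·0.0917 + 0.35·0.9083) ≈ 0.1370
After a quality check='flag': P(plant 1) = 0.5·0.1370 / (0.5·0.1370 + 0.45·0.8630) ≈ 0.1499
After a quality check='pass': P(plant 1) = 0.5·0.1499 / (0.5·0.1499 + 0.55·0.8501) ≈ 0.1382
After a quality check='flag': P(plant 1) = 0.5·0.1382 / (0.5·0.1382 + 0.45·0.8618) ≈ 0.1512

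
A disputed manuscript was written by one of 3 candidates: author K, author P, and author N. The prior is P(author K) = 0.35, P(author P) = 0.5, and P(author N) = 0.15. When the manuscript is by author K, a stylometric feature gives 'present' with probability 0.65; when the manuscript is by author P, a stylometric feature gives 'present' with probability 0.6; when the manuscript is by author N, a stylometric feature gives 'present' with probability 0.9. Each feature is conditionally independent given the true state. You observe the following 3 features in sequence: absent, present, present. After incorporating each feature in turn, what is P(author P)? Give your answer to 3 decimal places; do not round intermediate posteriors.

0.530

Each posterior becomes the prior for the next update.
After 'absent': normaliser = 0.35·0.3500 + 0.4·0.5000 + 0.1·0.1500; P(author K) ≈ 0.3630, P(author P) ≈ 0.5926, P(author N) ≈ 0.0444
After 'present': normaliser = 0.65·0.3630 + 0.6·0.5926 + 0.9·0.0444; P(author K) ≈ 0.3736, P(author P) ≈ 0.5630, P(author N) ≈ 0.0633
After 'present': normaliser = 0.65·0.3736 + 0.6·0.5630 + 0.9·0.0633; P(author K) ≈ 0.3808, P(author P) ≈ 0.5298, P(author N) ≈ 0.0894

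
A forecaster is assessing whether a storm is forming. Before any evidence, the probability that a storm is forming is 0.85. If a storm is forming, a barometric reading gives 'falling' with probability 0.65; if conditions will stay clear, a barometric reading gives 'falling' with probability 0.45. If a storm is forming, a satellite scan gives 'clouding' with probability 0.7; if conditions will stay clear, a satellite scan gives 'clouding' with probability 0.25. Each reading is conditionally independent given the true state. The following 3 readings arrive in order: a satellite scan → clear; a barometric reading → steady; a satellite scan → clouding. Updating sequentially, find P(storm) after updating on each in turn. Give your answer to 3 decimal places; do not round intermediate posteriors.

After a satellite scan='clear': P(storm) = 0.3·0.8500 / (0.3·0.8500 + 0.75·0.1500) ≈ 0.6939
After a barometric reading='steady': P(storm) = 0.35·0.6939 / (0.35·0.6939 + 0.55·0.3061) ≈ 0.5906
After a satellite scan='clouding': P(storm) = 0.7·0.5906 / (0.7·0.5906 + 0.25·0.4094) ≈ 0.8015

0.802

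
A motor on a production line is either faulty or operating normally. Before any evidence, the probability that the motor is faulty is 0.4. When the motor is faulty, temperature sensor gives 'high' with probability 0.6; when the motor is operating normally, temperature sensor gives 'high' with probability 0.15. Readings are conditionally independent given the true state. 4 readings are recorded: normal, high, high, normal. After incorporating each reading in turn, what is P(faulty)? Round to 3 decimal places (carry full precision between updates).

Each posterior becomes the prior for the next update.
After 'normal': P(faulty) = 0.4·0.4000 / (0.4·0.4000 + 0.85·0.6000) ≈ 0.2388
After 'high': P(faulty) = 0.6·0.2388 / (0.6·0.2388 + 0.15·0.7612) ≈ 0.5565
After 'high': P(faulty) = 0.6·0.5565 / (0.6·0.5565 + 0.15·0.4435) ≈ 0.8339
After 'normal': P(faulty) = 0.4·0.8339 / (0.4·0.8339 + 0.85·0.1661) ≈ 0.7026

0.703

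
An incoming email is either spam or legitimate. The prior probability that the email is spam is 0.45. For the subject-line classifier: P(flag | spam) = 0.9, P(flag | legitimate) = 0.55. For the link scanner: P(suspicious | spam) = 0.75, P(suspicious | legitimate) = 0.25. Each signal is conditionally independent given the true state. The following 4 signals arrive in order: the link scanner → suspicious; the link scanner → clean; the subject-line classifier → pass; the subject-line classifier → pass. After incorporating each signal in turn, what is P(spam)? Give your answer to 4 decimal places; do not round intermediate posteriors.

0.0388

After the link scanner='suspicious': P(spam) = 0.75·0.4500 / (0.75·0.4500 + 0.25·0.5500) ≈ 0.7105
After the link scanner='clean': P(spam) = 0.25·0.7105 / (0.25·0.7105 + 0.75·0.2895) ≈ 0.4500
After the subject-line classifier='pass': P(spam) = 0.1·0.4500 / (0.1·0.4500 + 0.45·0.5500) ≈ 0.1538
After the subject-line classifier='pass': P(spam) = 0.1·0.1538 / (0.1·0.1538 + 0.45·0.8462) ≈ 0.0388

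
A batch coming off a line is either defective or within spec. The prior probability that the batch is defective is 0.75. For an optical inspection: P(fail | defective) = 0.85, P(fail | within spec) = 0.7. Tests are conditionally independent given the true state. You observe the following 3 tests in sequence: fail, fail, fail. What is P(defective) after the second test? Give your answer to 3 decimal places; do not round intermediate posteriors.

0.816

After 'fail': P(defective) = 0.85·0.7500 / (0.85·0.7500 + 0.7·0.2500) ≈ 0.7846
After 'fail': P(defective) = 0.85·0.7846 / (0.85·0.7846 + 0.7·0.2154) ≈ 0.8156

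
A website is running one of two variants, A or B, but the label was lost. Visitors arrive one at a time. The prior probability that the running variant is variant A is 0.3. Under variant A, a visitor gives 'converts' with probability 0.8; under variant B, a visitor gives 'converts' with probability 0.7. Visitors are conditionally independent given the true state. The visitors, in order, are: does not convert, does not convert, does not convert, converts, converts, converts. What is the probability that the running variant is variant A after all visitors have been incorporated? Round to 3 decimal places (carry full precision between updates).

After 'does not convert': P(A) = 0.2·0.3000 / (0.2·0.3000 + 0.3·0.7000) ≈ 0.2222
After 'does not convert': P(A) = 0.2·0.2222 / (0.2·0.2222 + 0.3·0.7778) ≈ 0.1600
After 'does not convert': P(A) = 0.2·0.1600 / (0.2·0.1600 + 0.3·0.8400) ≈ 0.1127
After 'converts': P(A) = 0.8·0.1127 / (0.8·0.1127 + 0.7·0.8873) ≈ 0.1267
After 'converts': P(A) = 0.8·0.1267 / (0.8·0.1267 + 0.7·0.8733) ≈ 0.1423
After 'converts': P(A) = 0.8·0.1423 / (0.8·0.1423 + 0.7·0.8577) ≈ 0.1593

0.159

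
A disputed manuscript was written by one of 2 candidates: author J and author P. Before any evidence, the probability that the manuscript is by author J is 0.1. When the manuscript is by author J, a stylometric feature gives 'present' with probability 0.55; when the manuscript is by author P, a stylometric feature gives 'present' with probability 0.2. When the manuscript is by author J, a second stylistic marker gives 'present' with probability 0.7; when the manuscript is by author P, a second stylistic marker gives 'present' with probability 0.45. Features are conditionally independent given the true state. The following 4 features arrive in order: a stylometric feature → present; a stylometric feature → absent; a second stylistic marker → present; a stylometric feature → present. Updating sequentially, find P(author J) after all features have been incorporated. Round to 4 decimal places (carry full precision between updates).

After a stylometric feature='present': P(author J) = 0.55·0.1000 / (0.55·0.1000 + 0.2·0.9000) ≈ 0.2340
After a stylometric feature='absent': P(author J) = 0.45·0.2340 / (0.45·0.2340 + 0.8·0.7660) ≈ 0.1467
After a second stylistic marker='present': P(author J) = 0.7·0.1467 / (0.7·0.1467 + 0.45·0.8533) ≈ 0.2110
After a stylometric feature='present': P(author J) = 0.55·0.2110 / (0.55·0.2110 + 0.2·0.7890) ≈ 0.4237

0.4237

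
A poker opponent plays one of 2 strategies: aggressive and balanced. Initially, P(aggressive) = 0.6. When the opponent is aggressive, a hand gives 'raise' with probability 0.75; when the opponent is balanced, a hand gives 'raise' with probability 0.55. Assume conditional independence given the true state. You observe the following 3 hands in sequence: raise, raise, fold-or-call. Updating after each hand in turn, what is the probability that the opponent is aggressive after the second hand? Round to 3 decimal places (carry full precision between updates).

0.736

Apply Bayes' rule sequentially, carrying P(aggressive) forward.
After 'raise': P(aggressive) = 0.75·0.6000 / (0.75·0.6000 + 0.55·0.4000) ≈ 0.6716
After 'raise': P(aggressive) = 0.75·0.6716 / (0.75·0.6716 + 0.55·0.3284) ≈ 0.7361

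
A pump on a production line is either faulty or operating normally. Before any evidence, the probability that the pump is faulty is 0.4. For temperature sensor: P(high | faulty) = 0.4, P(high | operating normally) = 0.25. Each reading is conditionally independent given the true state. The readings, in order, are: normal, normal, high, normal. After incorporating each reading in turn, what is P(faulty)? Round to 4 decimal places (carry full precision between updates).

0.3532

Apply Bayes' rule sequentially, carrying P(faulty) forward.
After 'normal': P(faulty) = 0.6·0.4000 / (0.6·0.4000 + 0.75·0.6000) ≈ 0.3478
After 'normal': P(faulty) = 0.6·0.3478 / (0.6·0.3478 + 0.75·0.6522) ≈ 0.2991
After 'high': P(faulty) = 0.4·0.2991 / (0.4·0.2991 + 0.25·0.7009) ≈ 0.4057
After 'normal': P(faulty) = 0.6·0.4057 / (0.6·0.4057 + 0.75·0.5943) ≈ 0.3532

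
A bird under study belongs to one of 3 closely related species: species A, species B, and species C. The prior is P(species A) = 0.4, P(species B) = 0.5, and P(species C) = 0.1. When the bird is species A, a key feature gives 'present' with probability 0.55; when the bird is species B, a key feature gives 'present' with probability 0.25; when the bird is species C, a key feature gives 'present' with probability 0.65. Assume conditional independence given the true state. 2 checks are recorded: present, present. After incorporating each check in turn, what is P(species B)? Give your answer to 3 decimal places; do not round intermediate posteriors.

After 'present': normaliser = 0.55·0.4000 + 0.25·0.5000 + 0.65·0.1000; P(species A) ≈ 0.5366, P(species B) ≈ 0.3049, P(species C) ≈ 0.1585
After 'present': normaliser = 0.55·0.5366 + 0.25·0.3049 + 0.65·0.1585; P(species A) ≈ 0.6221, P(species B) ≈ 0.1607, P(species C) ≈ 0.2172

0.161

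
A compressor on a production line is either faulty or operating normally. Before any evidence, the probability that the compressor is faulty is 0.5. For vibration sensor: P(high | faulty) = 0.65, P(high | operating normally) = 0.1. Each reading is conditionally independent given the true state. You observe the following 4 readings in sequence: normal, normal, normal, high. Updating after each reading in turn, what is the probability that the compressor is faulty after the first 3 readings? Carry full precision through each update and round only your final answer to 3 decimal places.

0.056

After 'normal': P(faulty) = 0.35·0.5000 / (0.35·0.5000 + 0.9·0.5000) ≈ 0.2800
After 'normal': P(faulty) = 0.35·0.2800 / (0.35·0.2800 + 0.9·0.7200) ≈ 0.1314
After 'normal': P(faulty) = 0.35·0.1314 / (0.35·0.1314 + 0.9·0.8686) ≈ 0.0555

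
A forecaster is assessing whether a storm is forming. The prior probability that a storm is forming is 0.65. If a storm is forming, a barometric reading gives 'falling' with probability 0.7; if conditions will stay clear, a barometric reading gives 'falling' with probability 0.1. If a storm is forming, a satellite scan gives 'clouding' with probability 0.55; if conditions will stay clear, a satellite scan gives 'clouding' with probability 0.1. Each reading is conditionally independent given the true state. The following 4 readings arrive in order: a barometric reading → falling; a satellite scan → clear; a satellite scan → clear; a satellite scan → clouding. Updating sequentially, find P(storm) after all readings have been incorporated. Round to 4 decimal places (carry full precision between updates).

Apply Bayes' rule sequentially, carrying P(storm) forward.
After a barometric reading='falling': P(storm) = 0.7·0.6500 / (0.7·0.6500 + 0.1·0.3500) ≈ 0.9286
After a satellite scan='clear': P(storm) = 0.45·0.9286 / (0.45·0.9286 + 0.9·0.0714) ≈ 0.8667
After a satellite scan='clear': P(storm) = 0.45·0.8667 / (0.45·0.8667 + 0.9·0.1333) ≈ 0.7647
After a satellite scan='clouding': P(storm) = 0.55·0.7647 / (0.55·0.7647 + 0.1·0.2353) ≈ 0.9470

0.9470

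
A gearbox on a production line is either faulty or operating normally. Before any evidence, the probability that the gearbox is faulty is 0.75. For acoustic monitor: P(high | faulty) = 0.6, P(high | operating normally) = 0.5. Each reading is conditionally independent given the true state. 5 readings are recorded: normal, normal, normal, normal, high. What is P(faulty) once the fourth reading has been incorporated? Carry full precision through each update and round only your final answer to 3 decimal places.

0.551

After 'normal': P(faulty) = 0.4·0.7500 / (0.4·0.7500 + 0.5·0.2500) ≈ 0.7059
After 'normal': P(faulty) = 0.4·0.7059 / (0.4·0.7059 + 0.5·0.2941) ≈ 0.6575
After 'normal': P(faulty) = 0.4·0.6575 / (0.4·0.6575 + 0.5·0.3425) ≈ 0.6057
After 'normal': P(faulty) = 0.4·0.6057 / (0.4·0.6057 + 0.5·0.3943) ≈ 0.5513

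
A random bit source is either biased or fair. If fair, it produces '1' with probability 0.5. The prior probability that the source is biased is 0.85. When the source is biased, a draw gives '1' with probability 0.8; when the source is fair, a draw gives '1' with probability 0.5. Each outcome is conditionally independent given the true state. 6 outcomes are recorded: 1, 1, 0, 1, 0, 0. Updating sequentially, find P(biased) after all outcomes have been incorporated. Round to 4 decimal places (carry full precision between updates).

0.5977

Each posterior becomes the prior for the next update.
After '1': P(biased) = 0.8·0.8500 / (0.8·0.8500 + 0.5·0.1500) ≈ 0.9007
After '1': P(biased) = 0.8·0.9007 / (0.8·0.9007 + 0.5·0.0993) ≈ 0.9355
After '0': P(biased) = 0.2·0.9355 / (0.2·0.9355 + 0.5·0.0645) ≈ 0.8530
After '1': P(biased) = 0.8·0.8530 / (0.8·0.8530 + 0.5·0.1470) ≈ 0.9028
After '0': P(biased) = 0.2·0.9028 / (0.2·0.9028 + 0.5·0.0972) ≈ 0.7879
After '0': P(biased) = 0.2·0.7879 / (0.2·0.7879 + 0.5·0.2121) ≈ 0.5977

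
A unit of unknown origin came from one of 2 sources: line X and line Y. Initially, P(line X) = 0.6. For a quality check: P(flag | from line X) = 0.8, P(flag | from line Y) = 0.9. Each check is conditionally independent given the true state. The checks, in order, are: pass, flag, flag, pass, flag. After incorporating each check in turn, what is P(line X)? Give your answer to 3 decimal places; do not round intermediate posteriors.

Apply Bayes' rule sequentially, carrying P(line X) forward.
After 'pass': P(line X) = 0.2·0.6000 / (0.2·0.6000 + 0.1·0.4000) ≈ 0.7500
After 'flag': P(line X) = 0.8·0.7500 / (0.8·0.7500 + 0.9·0.2500) ≈ 0.7273
After 'flag': P(line X) = 0.8·0.7273 / (0.8·0.7273 + 0.9·0.2727) ≈ 0.7033
After 'pass': P(line X) = 0.2·0.7033 / (0.2·0.7033 + 0.1·0.2967) ≈ 0.8258
After 'flag': P(line X) = 0.8·0.8258 / (0.8·0.8258 + 0.9·0.1742) ≈ 0.8082

0.808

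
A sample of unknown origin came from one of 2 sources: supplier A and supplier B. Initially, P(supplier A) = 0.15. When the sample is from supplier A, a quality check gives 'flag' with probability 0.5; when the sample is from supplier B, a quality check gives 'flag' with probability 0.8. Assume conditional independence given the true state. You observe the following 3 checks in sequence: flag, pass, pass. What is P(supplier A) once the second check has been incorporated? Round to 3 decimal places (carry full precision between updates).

0.216

After 'flag': P(supplier A) = 0.5·0.1500 / (0.5·0.1500 + 0.8·0.8500) ≈ 0.0993
After 'pass': P(supplier A) = 0.5·0.0993 / (0.5·0.0993 + 0.2·0.9007) ≈ 0.2161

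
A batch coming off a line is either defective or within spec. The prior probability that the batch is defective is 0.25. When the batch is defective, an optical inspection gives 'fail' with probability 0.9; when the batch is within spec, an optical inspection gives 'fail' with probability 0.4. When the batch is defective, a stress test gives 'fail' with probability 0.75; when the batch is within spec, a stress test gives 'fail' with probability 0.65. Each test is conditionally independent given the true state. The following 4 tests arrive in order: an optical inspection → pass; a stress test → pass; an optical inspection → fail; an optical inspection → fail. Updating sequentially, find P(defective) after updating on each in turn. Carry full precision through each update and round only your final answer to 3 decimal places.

After an optical inspection='pass': P(defective) = 0.1·0.2500 / (0.1·0.2500 + 0.6·0.7500) ≈ 0.0526
After a stress test='pass': P(defective) = 0.25·0.0526 / (0.25·0.0526 + 0.35·0.9474) ≈ 0.0382
After an optical inspection='fail': P(defective) = 0.9·0.0382 / (0.9·0.0382 + 0.4·0.9618) ≈ 0.0820
After an optical inspection='fail': P(defective) = 0.9·0.0820 / (0.9·0.0820 + 0.4·0.9180) ≈ 0.1673

0.167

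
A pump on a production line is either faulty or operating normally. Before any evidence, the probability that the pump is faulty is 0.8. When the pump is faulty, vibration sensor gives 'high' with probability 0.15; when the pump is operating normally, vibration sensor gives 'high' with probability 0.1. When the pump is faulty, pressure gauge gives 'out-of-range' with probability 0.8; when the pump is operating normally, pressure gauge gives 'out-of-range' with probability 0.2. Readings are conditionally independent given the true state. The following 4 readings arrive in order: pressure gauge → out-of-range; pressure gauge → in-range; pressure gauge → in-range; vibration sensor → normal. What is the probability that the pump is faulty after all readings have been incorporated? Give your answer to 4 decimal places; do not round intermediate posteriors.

0.4857

After pressure gauge='out-of-range': P(faulty) = 0.8·0.8000 / (0.8·0.8000 + 0.2·0.2000) ≈ 0.9412
After pressure gauge='in-range': P(faulty) = 0.2·0.9412 / (0.2·0.9412 + 0.8·0.0588) ≈ 0.8000
After pressure gauge='in-range': P(faulty) = 0.2·0.8000 / (0.2·0.8000 + 0.8·0.2000) ≈ 0.5000
After vibration sensor='normal': P(faulty) = 0.85·0.5000 / (0.85·0.5000 + 0.9·0.5000) ≈ 0.4857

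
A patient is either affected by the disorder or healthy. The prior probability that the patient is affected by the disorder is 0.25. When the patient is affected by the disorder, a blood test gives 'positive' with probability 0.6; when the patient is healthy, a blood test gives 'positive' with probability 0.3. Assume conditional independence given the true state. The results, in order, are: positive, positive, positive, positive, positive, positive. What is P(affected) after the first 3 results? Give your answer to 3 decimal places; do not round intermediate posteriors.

After 'positive': P(affected) = 0.6·0.2500 / (0.6·0.2500 + 0.3·0.7500) ≈ 0.4000
After 'positive': P(affected) = 0.6·0.4000 / (0.6·0.4000 + 0.3·0.6000) ≈ 0.5714
After 'positive': P(affected) = 0.6·0.5714 / (0.6·0.5714 + 0.3·0.4286) ≈ 0.7273

0.727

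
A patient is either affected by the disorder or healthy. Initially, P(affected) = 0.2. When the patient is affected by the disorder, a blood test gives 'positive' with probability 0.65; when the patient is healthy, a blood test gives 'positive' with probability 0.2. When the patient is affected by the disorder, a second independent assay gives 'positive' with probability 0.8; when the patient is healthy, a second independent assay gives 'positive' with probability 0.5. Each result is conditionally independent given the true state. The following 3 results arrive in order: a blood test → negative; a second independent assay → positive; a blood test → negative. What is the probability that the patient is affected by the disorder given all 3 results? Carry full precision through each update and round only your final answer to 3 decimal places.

After a blood test='negative': P(affected) = 0.35·0.2000 / (0.35·0.2000 + 0.8·0.8000) ≈ 0.0986
After a second independent assay='positive': P(affected) = 0.8·0.0986 / (0.8·0.0986 + 0.5·0.9014) ≈ 0.1489
After a blood test='negative': P(affected) = 0.35·0.1489 / (0.35·0.1489 + 0.8·0.8511) ≈ 0.0711

0.071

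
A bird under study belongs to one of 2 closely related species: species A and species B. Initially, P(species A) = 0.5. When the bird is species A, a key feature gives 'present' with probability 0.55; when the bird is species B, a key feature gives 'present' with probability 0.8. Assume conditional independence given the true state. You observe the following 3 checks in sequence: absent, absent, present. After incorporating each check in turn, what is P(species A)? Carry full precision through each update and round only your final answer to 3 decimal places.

0.777

After 'absent': P(species A) = 0.45·0.5000 / (0.45·0.5000 + 0.2·0.5000) ≈ 0.6923
After 'absent': P(species A) = 0.45·0.6923 / (0.45·0.6923 + 0.2·0.3077) ≈ 0.8351
After 'present': P(species A) = 0.55·0.8351 / (0.55·0.8351 + 0.8·0.1649) ≈ 0.7768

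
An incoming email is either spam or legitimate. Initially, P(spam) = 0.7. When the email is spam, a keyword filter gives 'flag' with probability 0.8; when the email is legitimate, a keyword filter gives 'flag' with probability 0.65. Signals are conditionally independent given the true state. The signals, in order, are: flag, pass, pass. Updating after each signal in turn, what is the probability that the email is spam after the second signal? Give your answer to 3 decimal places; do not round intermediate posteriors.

After 'flag': P(spam) = 0.8·0.7000 / (0.8·0.7000 + 0.65·0.3000) ≈ 0.7417
After 'pass': P(spam) = 0.2·0.7417 / (0.2·0.7417 + 0.35·0.2583) ≈ 0.6214

0.621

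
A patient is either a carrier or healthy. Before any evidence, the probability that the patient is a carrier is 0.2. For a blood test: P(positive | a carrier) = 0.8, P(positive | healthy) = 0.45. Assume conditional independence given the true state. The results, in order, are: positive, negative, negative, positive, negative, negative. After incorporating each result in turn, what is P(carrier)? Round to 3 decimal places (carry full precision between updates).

Each posterior becomes the prior for the next update.
After 'positive': P(carrier) = 0.8·0.2000 / (0.8·0.2000 + 0.45·0.8000) ≈ 0.3077
After 'negative': P(carrier) = 0.2·0.3077 / (0.2·0.3077 + 0.55·0.6923) ≈ 0.1391
After 'negative': P(carrier) = 0.2·0.1391 / (0.2·0.1391 + 0.55·0.8609) ≈ 0.0555
After 'positive': P(carrier) = 0.8·0.0555 / (0.8·0.0555 + 0.45·0.9445) ≈ 0.0946
After 'negative': P(carrier) = 0.2·0.0946 / (0.2·0.0946 + 0.55·0.9054) ≈ 0.0366
After 'negative': P(carrier) = 0.2·0.0366 / (0.2·0.0366 + 0.55·0.9634) ≈ 0.0136

0.014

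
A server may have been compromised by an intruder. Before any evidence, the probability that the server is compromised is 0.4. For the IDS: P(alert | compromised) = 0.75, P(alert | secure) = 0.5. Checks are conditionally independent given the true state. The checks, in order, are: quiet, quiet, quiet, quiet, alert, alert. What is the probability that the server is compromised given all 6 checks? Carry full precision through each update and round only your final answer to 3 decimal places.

After 'quiet': P(compromised) = 0.25·0.4000 / (0.25·0.4000 + 0.5·0.6000) ≈ 0.2500
After 'quiet': P(compromised) = 0.25·0.2500 / (0.25·0.2500 + 0.5·0.7500) ≈ 0.1429
After 'quiet': P(compromised) = 0.25·0.1429 / (0.25·0.1429 + 0.5·0.8571) ≈ 0.0769
After 'quiet': P(compromised) = 0.25·0.0769 / (0.25·0.0769 + 0.5·0.9231) ≈ 0.0400
After 'alert': P(compromised) = 0.75·0.0400 / (0.75·0.0400 + 0.5·0.9600) ≈ 0.0588
After 'alert': P(compromised) = 0.75·0.0588 / (0.75·0.0588 + 0.5·0.9412) ≈ 0.0857

0.086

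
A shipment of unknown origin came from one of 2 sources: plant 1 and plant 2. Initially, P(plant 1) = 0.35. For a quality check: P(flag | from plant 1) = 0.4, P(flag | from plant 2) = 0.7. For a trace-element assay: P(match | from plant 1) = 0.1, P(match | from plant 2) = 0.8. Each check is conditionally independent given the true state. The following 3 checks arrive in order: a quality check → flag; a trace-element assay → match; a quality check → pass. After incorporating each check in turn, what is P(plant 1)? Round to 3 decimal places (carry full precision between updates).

0.071

After a quality check='flag': P(plant 1) = 0.4·0.3500 / (0.4·0.3500 + 0.7·0.6500) ≈ 0.2353
After a trace-element assay='match': P(plant 1) = 0.1·0.2353 / (0.1·0.2353 + 0.8·0.7647) ≈ 0.0370
After a quality check='pass': P(plant 1) = 0.6·0.0370 / (0.6·0.0370 + 0.3·0.9630) ≈ 0.0714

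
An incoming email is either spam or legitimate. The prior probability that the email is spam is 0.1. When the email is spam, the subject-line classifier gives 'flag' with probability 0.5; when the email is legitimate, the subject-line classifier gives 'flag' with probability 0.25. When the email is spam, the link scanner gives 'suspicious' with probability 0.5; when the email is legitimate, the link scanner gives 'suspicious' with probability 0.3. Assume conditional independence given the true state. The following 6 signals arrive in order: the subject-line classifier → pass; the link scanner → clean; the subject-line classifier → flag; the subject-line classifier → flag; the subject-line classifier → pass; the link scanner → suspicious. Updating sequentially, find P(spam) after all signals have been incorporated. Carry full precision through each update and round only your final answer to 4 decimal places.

0.1904

Apply Bayes' rule sequentially, carrying P(spam) forward.
After the subject-line classifier='pass': P(spam) = 0.5·0.1000 / (0.5·0.1000 + 0.75·0.9000) ≈ 0.0690
After the link scanner='clean': P(spam) = 0.5·0.0690 / (0.5·0.0690 + 0.7·0.9310) ≈ 0.0503
After the subject-line classifier='flag': P(spam) = 0.5·0.0503 / (0.5·0.0503 + 0.25·0.9497) ≈ 0.0957
After the subject-line classifier='flag': P(spam) = 0.5·0.0957 / (0.5·0.0957 + 0.25·0.9043) ≈ 0.1747
After the subject-line classifier='pass': P(spam) = 0.5·0.1747 / (0.5·0.1747 + 0.75·0.8253) ≈ 0.1236
After the link scanner='suspicious': P(spam) = 0.5·0.1236 / (0.5·0.1236 + 0.3·0.8764) ≈ 0.1904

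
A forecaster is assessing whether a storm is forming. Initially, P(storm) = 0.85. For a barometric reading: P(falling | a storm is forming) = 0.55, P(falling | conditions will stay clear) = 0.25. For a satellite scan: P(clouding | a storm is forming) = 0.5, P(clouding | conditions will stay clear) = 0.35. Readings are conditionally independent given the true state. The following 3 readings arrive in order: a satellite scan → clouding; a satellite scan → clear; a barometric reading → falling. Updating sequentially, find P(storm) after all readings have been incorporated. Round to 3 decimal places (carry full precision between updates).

0.932

After a satellite scan='clouding': P(storm) = 0.5·0.8500 / (0.5·0.8500 + 0.35·0.1500) ≈ 0.8901
After a satellite scan='clear': P(storm) = 0.5·0.8901 / (0.5·0.8901 + 0.65·0.1099) ≈ 0.8616
After a barometric reading='falling': P(storm) = 0.55·0.8616 / (0.55·0.8616 + 0.25·0.1384) ≈ 0.9320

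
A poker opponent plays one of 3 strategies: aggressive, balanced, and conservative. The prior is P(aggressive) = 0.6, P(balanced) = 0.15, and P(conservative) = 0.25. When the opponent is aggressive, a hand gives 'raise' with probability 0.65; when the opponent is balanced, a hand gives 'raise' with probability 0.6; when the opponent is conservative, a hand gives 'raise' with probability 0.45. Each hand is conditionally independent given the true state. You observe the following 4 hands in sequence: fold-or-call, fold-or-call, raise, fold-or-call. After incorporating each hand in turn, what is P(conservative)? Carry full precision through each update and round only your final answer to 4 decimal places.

After 'fold-or-call': normaliser = 0.35·0.6000 + 0.4·0.1500 + 0.55·0.2500; P(aggressive) ≈ 0.5153, P(balanced) ≈ 0.1472, P(conservative) ≈ 0.3374
After 'fold-or-call': normaliser = 0.35·0.5153 + 0.4·0.1472 + 0.55·0.3374; P(aggressive) ≈ 0.4245, P(balanced) ≈ 0.1386, P(conservative) ≈ 0.4368
After 'raise': normaliser = 0.65·0.4245 + 0.6·0.1386 + 0.45·0.4368; P(aggressive) ≈ 0.4966, P(balanced) ≈ 0.1497, P(conservative) ≈ 0.3537
After 'fold-or-call': normaliser = 0.35·0.4966 + 0.4·0.1497 + 0.55·0.3537; P(aggressive) ≈ 0.4059, P(balanced) ≈ 0.1398, P(conservative) ≈ 0.4543

0.4543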